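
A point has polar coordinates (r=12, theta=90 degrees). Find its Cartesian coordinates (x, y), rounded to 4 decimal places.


x = 12 * cos(90) = 0
y = 12 * sin(90) = 12

(0, 12)


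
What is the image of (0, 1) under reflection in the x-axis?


Reflection across x-axis: (x, y) -> (x, -y)
(0, 1) -> (0, -1)

(0, -1)


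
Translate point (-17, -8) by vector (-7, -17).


Translation: (x+dx, y+dy) = (-17+-7, -8+-17) = (-24, -25)

(-24, -25)


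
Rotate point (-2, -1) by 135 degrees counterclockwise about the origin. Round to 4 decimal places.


x' = -2*cos(135) - -1*sin(135) = 2.1213
y' = -2*sin(135) + -1*cos(135) = -0.7071

(2.1213, -0.7071)


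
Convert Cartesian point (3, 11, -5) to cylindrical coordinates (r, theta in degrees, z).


r = sqrt(3^2 + 11^2) = 11.4018
theta = atan2(11, 3) = 74.7449 deg
z = -5

r = 11.4018, theta = 74.7449 deg, z = -5


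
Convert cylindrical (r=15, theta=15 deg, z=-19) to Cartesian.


x = 15 * cos(15) = 14.4889
y = 15 * sin(15) = 3.8823
z = -19

(14.4889, 3.8823, -19)


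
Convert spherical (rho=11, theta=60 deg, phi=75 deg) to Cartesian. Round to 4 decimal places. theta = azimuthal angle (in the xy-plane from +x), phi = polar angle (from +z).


x = 11 * sin(75) * cos(60) = 5.3126
y = 11 * sin(75) * sin(60) = 9.2017
z = 11 * cos(75) = 2.847

(5.3126, 9.2017, 2.847)


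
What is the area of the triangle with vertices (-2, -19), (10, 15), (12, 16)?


Area = |x1(y2-y3) + x2(y3-y1) + x3(y1-y2)| / 2
= |-2*(15-16) + 10*(16--19) + 12*(-19-15)| / 2
= 28

28


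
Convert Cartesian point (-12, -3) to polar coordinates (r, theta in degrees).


r = sqrt((-12)^2 + (-3)^2) = 12.3693
theta = atan2(-3, -12) = 194.0362 degrees

r = 12.3693, theta = 194.0362 degrees


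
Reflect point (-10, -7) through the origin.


Reflection through origin: (x, y) -> (-x, -y)
(-10, -7) -> (10, 7)

(10, 7)


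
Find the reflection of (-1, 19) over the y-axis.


Reflection across y-axis: (x, y) -> (-x, y)
(-1, 19) -> (1, 19)

(1, 19)


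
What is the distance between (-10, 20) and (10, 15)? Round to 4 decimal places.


d = sqrt((10--10)^2 + (15-20)^2) = 20.6155

20.6155


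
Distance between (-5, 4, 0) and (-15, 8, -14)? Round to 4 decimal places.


d = sqrt((-15--5)^2 + (8-4)^2 + (-14-0)^2) = 17.6635

17.6635


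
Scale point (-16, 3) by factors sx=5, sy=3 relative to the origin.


Scaling: (x*sx, y*sy) = (-16*5, 3*3) = (-80, 9)

(-80, 9)


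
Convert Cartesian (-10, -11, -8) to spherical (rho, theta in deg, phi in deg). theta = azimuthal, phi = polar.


rho = sqrt((-10)^2 + (-11)^2 + (-8)^2) = 16.8819
theta = atan2(-11, -10) = 227.7263 deg
phi = acos(-8/16.8819) = 118.2864 deg

rho = 16.8819, theta = 227.7263 deg, phi = 118.2864 deg


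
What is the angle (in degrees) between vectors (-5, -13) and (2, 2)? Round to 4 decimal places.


dot = -5*2 + -13*2 = -36
|u| = 13.9284, |v| = 2.8284
cos(angle) = -0.9138
angle = 156.0375 degrees

156.0375 degrees


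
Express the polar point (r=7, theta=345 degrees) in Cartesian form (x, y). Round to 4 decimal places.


x = 7 * cos(345) = 6.7615
y = 7 * sin(345) = -1.8117

(6.7615, -1.8117)


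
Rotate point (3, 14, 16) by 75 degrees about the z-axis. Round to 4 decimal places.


x' = 3*cos(75) - 14*sin(75) = -12.7465
y' = 3*sin(75) + 14*cos(75) = 6.5212
z' = 16

(-12.7465, 6.5212, 16)


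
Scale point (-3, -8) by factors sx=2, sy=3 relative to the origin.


Scaling: (x*sx, y*sy) = (-3*2, -8*3) = (-6, -24)

(-6, -24)


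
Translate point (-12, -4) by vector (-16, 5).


Translation: (x+dx, y+dy) = (-12+-16, -4+5) = (-28, 1)

(-28, 1)


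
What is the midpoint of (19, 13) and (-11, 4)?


Midpoint = ((19+-11)/2, (13+4)/2) = (4, 8.5)

(4, 8.5)


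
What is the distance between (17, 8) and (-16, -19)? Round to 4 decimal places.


d = sqrt((-16-17)^2 + (-19-8)^2) = 42.638

42.638


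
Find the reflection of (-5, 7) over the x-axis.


Reflection across x-axis: (x, y) -> (x, -y)
(-5, 7) -> (-5, -7)

(-5, -7)


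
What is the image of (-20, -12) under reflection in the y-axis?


Reflection across y-axis: (x, y) -> (-x, y)
(-20, -12) -> (20, -12)

(20, -12)


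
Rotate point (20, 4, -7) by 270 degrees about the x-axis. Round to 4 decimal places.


x' = 20
y' = 4*cos(270) - -7*sin(270) = -7
z' = 4*sin(270) + -7*cos(270) = -4

(20, -7, -4)


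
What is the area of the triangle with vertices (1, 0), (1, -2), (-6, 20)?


Area = |x1(y2-y3) + x2(y3-y1) + x3(y1-y2)| / 2
= |1*(-2-20) + 1*(20-0) + -6*(0--2)| / 2
= 7

7


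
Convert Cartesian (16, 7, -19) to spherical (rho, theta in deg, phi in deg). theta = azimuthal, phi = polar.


rho = sqrt(16^2 + 7^2 + (-19)^2) = 25.807
theta = atan2(7, 16) = 23.6294 deg
phi = acos(-19/25.807) = 137.4117 deg

rho = 25.807, theta = 23.6294 deg, phi = 137.4117 deg


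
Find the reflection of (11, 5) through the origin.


Reflection through origin: (x, y) -> (-x, -y)
(11, 5) -> (-11, -5)

(-11, -5)


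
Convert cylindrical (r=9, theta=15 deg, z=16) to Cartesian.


x = 9 * cos(15) = 8.6933
y = 9 * sin(15) = 2.3294
z = 16

(8.6933, 2.3294, 16)


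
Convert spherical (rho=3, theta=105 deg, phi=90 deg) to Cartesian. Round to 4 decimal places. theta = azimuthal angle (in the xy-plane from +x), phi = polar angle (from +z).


x = 3 * sin(90) * cos(105) = -0.7765
y = 3 * sin(90) * sin(105) = 2.8978
z = 3 * cos(90) = 0

(-0.7765, 2.8978, 0)


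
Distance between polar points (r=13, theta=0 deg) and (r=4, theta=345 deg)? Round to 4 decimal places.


d = sqrt(r1^2 + r2^2 - 2*r1*r2*cos(t2-t1))
d = sqrt(13^2 + 4^2 - 2*13*4*cos(345-0)) = 9.1948

9.1948


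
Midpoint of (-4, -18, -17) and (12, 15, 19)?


Midpoint = ((-4+12)/2, (-18+15)/2, (-17+19)/2) = (4, -1.5, 1)

(4, -1.5, 1)


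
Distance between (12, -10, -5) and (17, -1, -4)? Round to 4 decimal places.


d = sqrt((17-12)^2 + (-1--10)^2 + (-4--5)^2) = 10.3441

10.3441


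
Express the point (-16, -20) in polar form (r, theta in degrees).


r = sqrt((-16)^2 + (-20)^2) = 25.6125
theta = atan2(-20, -16) = 231.3402 degrees

r = 25.6125, theta = 231.3402 degrees


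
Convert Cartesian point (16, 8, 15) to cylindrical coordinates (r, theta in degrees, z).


r = sqrt(16^2 + 8^2) = 17.8885
theta = atan2(8, 16) = 26.5651 deg
z = 15

r = 17.8885, theta = 26.5651 deg, z = 15


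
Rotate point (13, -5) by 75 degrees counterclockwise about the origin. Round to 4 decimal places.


x' = 13*cos(75) - -5*sin(75) = 8.1943
y' = 13*sin(75) + -5*cos(75) = 11.2629

(8.1943, 11.2629)


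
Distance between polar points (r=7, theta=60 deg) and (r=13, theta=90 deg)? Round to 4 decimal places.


d = sqrt(r1^2 + r2^2 - 2*r1*r2*cos(t2-t1))
d = sqrt(7^2 + 13^2 - 2*7*13*cos(90-60)) = 7.7707

7.7707


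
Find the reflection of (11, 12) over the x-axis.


Reflection across x-axis: (x, y) -> (x, -y)
(11, 12) -> (11, -12)

(11, -12)


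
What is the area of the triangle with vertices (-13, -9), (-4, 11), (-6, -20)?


Area = |x1(y2-y3) + x2(y3-y1) + x3(y1-y2)| / 2
= |-13*(11--20) + -4*(-20--9) + -6*(-9-11)| / 2
= 119.5

119.5


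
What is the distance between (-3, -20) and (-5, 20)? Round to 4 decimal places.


d = sqrt((-5--3)^2 + (20--20)^2) = 40.05

40.05


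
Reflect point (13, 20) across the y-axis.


Reflection across y-axis: (x, y) -> (-x, y)
(13, 20) -> (-13, 20)

(-13, 20)


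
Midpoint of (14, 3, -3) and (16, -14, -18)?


Midpoint = ((14+16)/2, (3+-14)/2, (-3+-18)/2) = (15, -5.5, -10.5)

(15, -5.5, -10.5)


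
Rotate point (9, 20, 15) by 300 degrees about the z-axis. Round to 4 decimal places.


x' = 9*cos(300) - 20*sin(300) = 21.8205
y' = 9*sin(300) + 20*cos(300) = 2.2058
z' = 15

(21.8205, 2.2058, 15)


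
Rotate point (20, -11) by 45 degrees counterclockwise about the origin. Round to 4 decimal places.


x' = 20*cos(45) - -11*sin(45) = 21.9203
y' = 20*sin(45) + -11*cos(45) = 6.364

(21.9203, 6.364)


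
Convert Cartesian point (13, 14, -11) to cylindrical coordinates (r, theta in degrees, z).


r = sqrt(13^2 + 14^2) = 19.105
theta = atan2(14, 13) = 47.1211 deg
z = -11

r = 19.105, theta = 47.1211 deg, z = -11


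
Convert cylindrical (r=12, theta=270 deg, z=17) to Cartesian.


x = 12 * cos(270) = 0
y = 12 * sin(270) = -12
z = 17

(0, -12, 17)


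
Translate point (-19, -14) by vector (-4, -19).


Translation: (x+dx, y+dy) = (-19+-4, -14+-19) = (-23, -33)

(-23, -33)


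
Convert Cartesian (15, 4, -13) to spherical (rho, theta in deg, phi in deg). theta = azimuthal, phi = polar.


rho = sqrt(15^2 + 4^2 + (-13)^2) = 20.2485
theta = atan2(4, 15) = 14.9314 deg
phi = acos(-13/20.2485) = 129.9429 deg

rho = 20.2485, theta = 14.9314 deg, phi = 129.9429 deg


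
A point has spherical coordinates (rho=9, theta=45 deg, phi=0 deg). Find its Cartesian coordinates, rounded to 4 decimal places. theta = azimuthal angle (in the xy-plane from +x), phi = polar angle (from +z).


x = 9 * sin(0) * cos(45) = 0
y = 9 * sin(0) * sin(45) = 0
z = 9 * cos(0) = 9

(0, 0, 9)


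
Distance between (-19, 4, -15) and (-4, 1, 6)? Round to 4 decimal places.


d = sqrt((-4--19)^2 + (1-4)^2 + (6--15)^2) = 25.9808

25.9808


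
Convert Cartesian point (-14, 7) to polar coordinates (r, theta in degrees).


r = sqrt((-14)^2 + 7^2) = 15.6525
theta = atan2(7, -14) = 153.4349 degrees

r = 15.6525, theta = 153.4349 degrees


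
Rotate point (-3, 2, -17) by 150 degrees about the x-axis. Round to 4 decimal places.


x' = -3
y' = 2*cos(150) - -17*sin(150) = 6.7679
z' = 2*sin(150) + -17*cos(150) = 15.7224

(-3, 6.7679, 15.7224)


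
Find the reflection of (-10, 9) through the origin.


Reflection through origin: (x, y) -> (-x, -y)
(-10, 9) -> (10, -9)

(10, -9)


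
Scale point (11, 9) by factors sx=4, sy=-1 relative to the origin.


Scaling: (x*sx, y*sy) = (11*4, 9*-1) = (44, -9)

(44, -9)


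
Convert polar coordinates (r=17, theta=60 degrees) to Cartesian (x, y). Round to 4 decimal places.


x = 17 * cos(60) = 8.5
y = 17 * sin(60) = 14.7224

(8.5, 14.7224)


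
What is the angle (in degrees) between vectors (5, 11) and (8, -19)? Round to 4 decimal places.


dot = 5*8 + 11*-19 = -169
|u| = 12.083, |v| = 20.6155
cos(angle) = -0.6784
angle = 132.7224 degrees

132.7224 degrees


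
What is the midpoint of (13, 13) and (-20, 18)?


Midpoint = ((13+-20)/2, (13+18)/2) = (-3.5, 15.5)

(-3.5, 15.5)


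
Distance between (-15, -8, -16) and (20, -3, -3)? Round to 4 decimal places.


d = sqrt((20--15)^2 + (-3--8)^2 + (-3--16)^2) = 37.6696

37.6696


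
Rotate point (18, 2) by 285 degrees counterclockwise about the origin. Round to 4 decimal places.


x' = 18*cos(285) - 2*sin(285) = 6.5906
y' = 18*sin(285) + 2*cos(285) = -16.869

(6.5906, -16.869)


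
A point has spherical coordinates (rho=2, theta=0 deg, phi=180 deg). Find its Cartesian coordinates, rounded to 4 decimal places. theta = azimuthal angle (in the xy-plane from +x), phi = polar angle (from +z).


x = 2 * sin(180) * cos(0) = 0
y = 2 * sin(180) * sin(0) = 0
z = 2 * cos(180) = -2

(0, 0, -2)


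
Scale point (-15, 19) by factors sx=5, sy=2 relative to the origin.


Scaling: (x*sx, y*sy) = (-15*5, 19*2) = (-75, 38)

(-75, 38)


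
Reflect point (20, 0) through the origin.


Reflection through origin: (x, y) -> (-x, -y)
(20, 0) -> (-20, 0)

(-20, 0)


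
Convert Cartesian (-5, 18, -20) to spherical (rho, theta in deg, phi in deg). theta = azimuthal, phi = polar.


rho = sqrt((-5)^2 + 18^2 + (-20)^2) = 27.3679
theta = atan2(18, -5) = 105.5241 deg
phi = acos(-20/27.3679) = 136.9522 deg

rho = 27.3679, theta = 105.5241 deg, phi = 136.9522 deg


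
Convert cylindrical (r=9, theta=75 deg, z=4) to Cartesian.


x = 9 * cos(75) = 2.3294
y = 9 * sin(75) = 8.6933
z = 4

(2.3294, 8.6933, 4)


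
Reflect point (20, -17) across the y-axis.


Reflection across y-axis: (x, y) -> (-x, y)
(20, -17) -> (-20, -17)

(-20, -17)


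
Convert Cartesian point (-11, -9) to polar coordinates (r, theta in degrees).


r = sqrt((-11)^2 + (-9)^2) = 14.2127
theta = atan2(-9, -11) = 219.2894 degrees

r = 14.2127, theta = 219.2894 degrees


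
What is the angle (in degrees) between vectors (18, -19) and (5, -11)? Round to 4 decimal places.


dot = 18*5 + -19*-11 = 299
|u| = 26.1725, |v| = 12.083
cos(angle) = 0.9455
angle = 19.0079 degrees

19.0079 degrees


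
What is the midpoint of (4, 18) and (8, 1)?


Midpoint = ((4+8)/2, (18+1)/2) = (6, 9.5)

(6, 9.5)


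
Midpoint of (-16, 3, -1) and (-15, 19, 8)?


Midpoint = ((-16+-15)/2, (3+19)/2, (-1+8)/2) = (-15.5, 11, 3.5)

(-15.5, 11, 3.5)


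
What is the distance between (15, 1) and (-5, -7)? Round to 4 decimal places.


d = sqrt((-5-15)^2 + (-7-1)^2) = 21.5407

21.5407


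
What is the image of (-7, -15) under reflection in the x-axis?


Reflection across x-axis: (x, y) -> (x, -y)
(-7, -15) -> (-7, 15)

(-7, 15)


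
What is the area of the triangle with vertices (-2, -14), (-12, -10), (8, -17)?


Area = |x1(y2-y3) + x2(y3-y1) + x3(y1-y2)| / 2
= |-2*(-10--17) + -12*(-17--14) + 8*(-14--10)| / 2
= 5

5


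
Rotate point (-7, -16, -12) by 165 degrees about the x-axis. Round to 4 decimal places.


x' = -7
y' = -16*cos(165) - -12*sin(165) = 18.5606
z' = -16*sin(165) + -12*cos(165) = 7.45

(-7, 18.5606, 7.45)


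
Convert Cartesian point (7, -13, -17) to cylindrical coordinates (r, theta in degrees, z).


r = sqrt(7^2 + (-13)^2) = 14.7648
theta = atan2(-13, 7) = 298.3008 deg
z = -17

r = 14.7648, theta = 298.3008 deg, z = -17


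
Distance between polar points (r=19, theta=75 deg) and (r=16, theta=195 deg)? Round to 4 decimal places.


d = sqrt(r1^2 + r2^2 - 2*r1*r2*cos(t2-t1))
d = sqrt(19^2 + 16^2 - 2*19*16*cos(195-75)) = 30.348

30.348


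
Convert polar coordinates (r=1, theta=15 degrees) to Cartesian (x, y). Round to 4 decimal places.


x = 1 * cos(15) = 0.9659
y = 1 * sin(15) = 0.2588

(0.9659, 0.2588)


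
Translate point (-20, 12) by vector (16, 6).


Translation: (x+dx, y+dy) = (-20+16, 12+6) = (-4, 18)

(-4, 18)


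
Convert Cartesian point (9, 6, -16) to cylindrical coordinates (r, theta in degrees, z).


r = sqrt(9^2 + 6^2) = 10.8167
theta = atan2(6, 9) = 33.6901 deg
z = -16

r = 10.8167, theta = 33.6901 deg, z = -16


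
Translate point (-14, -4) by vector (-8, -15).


Translation: (x+dx, y+dy) = (-14+-8, -4+-15) = (-22, -19)

(-22, -19)


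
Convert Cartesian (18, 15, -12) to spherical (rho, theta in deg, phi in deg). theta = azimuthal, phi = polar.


rho = sqrt(18^2 + 15^2 + (-12)^2) = 26.3249
theta = atan2(15, 18) = 39.8056 deg
phi = acos(-12/26.3249) = 117.1191 deg

rho = 26.3249, theta = 39.8056 deg, phi = 117.1191 deg


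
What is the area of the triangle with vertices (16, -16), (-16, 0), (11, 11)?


Area = |x1(y2-y3) + x2(y3-y1) + x3(y1-y2)| / 2
= |16*(0-11) + -16*(11--16) + 11*(-16-0)| / 2
= 392

392


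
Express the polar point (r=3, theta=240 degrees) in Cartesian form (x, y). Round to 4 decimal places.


x = 3 * cos(240) = -1.5
y = 3 * sin(240) = -2.5981

(-1.5, -2.5981)


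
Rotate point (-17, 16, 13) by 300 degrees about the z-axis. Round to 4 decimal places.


x' = -17*cos(300) - 16*sin(300) = 5.3564
y' = -17*sin(300) + 16*cos(300) = 22.7224
z' = 13

(5.3564, 22.7224, 13)


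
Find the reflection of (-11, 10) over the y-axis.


Reflection across y-axis: (x, y) -> (-x, y)
(-11, 10) -> (11, 10)

(11, 10)


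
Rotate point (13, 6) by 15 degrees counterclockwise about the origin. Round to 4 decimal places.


x' = 13*cos(15) - 6*sin(15) = 11.0041
y' = 13*sin(15) + 6*cos(15) = 9.1602

(11.0041, 9.1602)


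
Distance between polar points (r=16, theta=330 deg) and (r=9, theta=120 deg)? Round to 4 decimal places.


d = sqrt(r1^2 + r2^2 - 2*r1*r2*cos(t2-t1))
d = sqrt(16^2 + 9^2 - 2*16*9*cos(120-330)) = 24.216

24.216


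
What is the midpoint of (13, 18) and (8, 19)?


Midpoint = ((13+8)/2, (18+19)/2) = (10.5, 18.5)

(10.5, 18.5)


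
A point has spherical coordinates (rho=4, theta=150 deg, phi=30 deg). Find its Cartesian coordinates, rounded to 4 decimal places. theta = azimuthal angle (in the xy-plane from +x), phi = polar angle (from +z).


x = 4 * sin(30) * cos(150) = -1.7321
y = 4 * sin(30) * sin(150) = 1
z = 4 * cos(30) = 3.4641

(-1.7321, 1, 3.4641)


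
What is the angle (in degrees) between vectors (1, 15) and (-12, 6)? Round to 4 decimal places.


dot = 1*-12 + 15*6 = 78
|u| = 15.0333, |v| = 13.4164
cos(angle) = 0.3867
angle = 67.249 degrees

67.249 degrees


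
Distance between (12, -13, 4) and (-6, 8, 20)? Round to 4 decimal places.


d = sqrt((-6-12)^2 + (8--13)^2 + (20-4)^2) = 31.9531

31.9531


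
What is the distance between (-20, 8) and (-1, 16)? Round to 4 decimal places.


d = sqrt((-1--20)^2 + (16-8)^2) = 20.6155

20.6155


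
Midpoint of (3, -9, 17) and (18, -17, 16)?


Midpoint = ((3+18)/2, (-9+-17)/2, (17+16)/2) = (10.5, -13, 16.5)

(10.5, -13, 16.5)


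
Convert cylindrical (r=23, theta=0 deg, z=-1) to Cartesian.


x = 23 * cos(0) = 23
y = 23 * sin(0) = 0
z = -1

(23, 0, -1)


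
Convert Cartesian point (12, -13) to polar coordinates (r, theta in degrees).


r = sqrt(12^2 + (-13)^2) = 17.6918
theta = atan2(-13, 12) = 312.7094 degrees

r = 17.6918, theta = 312.7094 degrees


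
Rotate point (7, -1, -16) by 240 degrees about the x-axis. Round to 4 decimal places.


x' = 7
y' = -1*cos(240) - -16*sin(240) = -13.3564
z' = -1*sin(240) + -16*cos(240) = 8.866

(7, -13.3564, 8.866)


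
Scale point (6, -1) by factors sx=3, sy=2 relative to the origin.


Scaling: (x*sx, y*sy) = (6*3, -1*2) = (18, -2)

(18, -2)


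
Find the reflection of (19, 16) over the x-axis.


Reflection across x-axis: (x, y) -> (x, -y)
(19, 16) -> (19, -16)

(19, -16)


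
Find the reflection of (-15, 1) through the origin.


Reflection through origin: (x, y) -> (-x, -y)
(-15, 1) -> (15, -1)

(15, -1)


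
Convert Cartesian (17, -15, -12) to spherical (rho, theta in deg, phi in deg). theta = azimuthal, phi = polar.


rho = sqrt(17^2 + (-15)^2 + (-12)^2) = 25.6515
theta = atan2(-15, 17) = 318.5763 deg
phi = acos(-12/25.6515) = 117.8921 deg

rho = 25.6515, theta = 318.5763 deg, phi = 117.8921 deg


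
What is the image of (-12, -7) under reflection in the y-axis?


Reflection across y-axis: (x, y) -> (-x, y)
(-12, -7) -> (12, -7)

(12, -7)


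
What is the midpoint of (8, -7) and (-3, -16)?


Midpoint = ((8+-3)/2, (-7+-16)/2) = (2.5, -11.5)

(2.5, -11.5)


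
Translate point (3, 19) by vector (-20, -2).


Translation: (x+dx, y+dy) = (3+-20, 19+-2) = (-17, 17)

(-17, 17)


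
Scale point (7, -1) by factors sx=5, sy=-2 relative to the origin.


Scaling: (x*sx, y*sy) = (7*5, -1*-2) = (35, 2)

(35, 2)


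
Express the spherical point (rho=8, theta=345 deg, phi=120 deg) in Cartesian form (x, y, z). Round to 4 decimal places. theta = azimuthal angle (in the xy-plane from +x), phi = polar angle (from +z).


x = 8 * sin(120) * cos(345) = 6.6921
y = 8 * sin(120) * sin(345) = -1.7932
z = 8 * cos(120) = -4

(6.6921, -1.7932, -4)


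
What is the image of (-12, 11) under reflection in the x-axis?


Reflection across x-axis: (x, y) -> (x, -y)
(-12, 11) -> (-12, -11)

(-12, -11)


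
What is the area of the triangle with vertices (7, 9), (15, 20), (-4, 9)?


Area = |x1(y2-y3) + x2(y3-y1) + x3(y1-y2)| / 2
= |7*(20-9) + 15*(9-9) + -4*(9-20)| / 2
= 60.5

60.5


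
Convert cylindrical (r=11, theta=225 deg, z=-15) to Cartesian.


x = 11 * cos(225) = -7.7782
y = 11 * sin(225) = -7.7782
z = -15

(-7.7782, -7.7782, -15)


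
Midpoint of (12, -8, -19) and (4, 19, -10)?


Midpoint = ((12+4)/2, (-8+19)/2, (-19+-10)/2) = (8, 5.5, -14.5)

(8, 5.5, -14.5)


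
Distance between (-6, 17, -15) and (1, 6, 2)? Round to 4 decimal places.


d = sqrt((1--6)^2 + (6-17)^2 + (2--15)^2) = 21.4243

21.4243


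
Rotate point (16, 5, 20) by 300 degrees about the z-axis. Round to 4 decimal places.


x' = 16*cos(300) - 5*sin(300) = 12.3301
y' = 16*sin(300) + 5*cos(300) = -11.3564
z' = 20

(12.3301, -11.3564, 20)


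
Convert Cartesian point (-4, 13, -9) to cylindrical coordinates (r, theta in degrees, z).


r = sqrt((-4)^2 + 13^2) = 13.6015
theta = atan2(13, -4) = 107.1027 deg
z = -9

r = 13.6015, theta = 107.1027 deg, z = -9


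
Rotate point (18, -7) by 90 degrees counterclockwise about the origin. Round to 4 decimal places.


x' = 18*cos(90) - -7*sin(90) = 7
y' = 18*sin(90) + -7*cos(90) = 18

(7, 18)


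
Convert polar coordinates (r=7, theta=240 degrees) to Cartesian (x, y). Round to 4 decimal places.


x = 7 * cos(240) = -3.5
y = 7 * sin(240) = -6.0622

(-3.5, -6.0622)


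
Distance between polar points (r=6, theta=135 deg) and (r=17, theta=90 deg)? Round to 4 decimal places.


d = sqrt(r1^2 + r2^2 - 2*r1*r2*cos(t2-t1))
d = sqrt(6^2 + 17^2 - 2*6*17*cos(90-135)) = 13.4443

13.4443


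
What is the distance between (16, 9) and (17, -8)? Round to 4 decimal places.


d = sqrt((17-16)^2 + (-8-9)^2) = 17.0294

17.0294


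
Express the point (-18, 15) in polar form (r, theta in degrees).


r = sqrt((-18)^2 + 15^2) = 23.4307
theta = atan2(15, -18) = 140.1944 degrees

r = 23.4307, theta = 140.1944 degrees


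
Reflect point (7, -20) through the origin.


Reflection through origin: (x, y) -> (-x, -y)
(7, -20) -> (-7, 20)

(-7, 20)


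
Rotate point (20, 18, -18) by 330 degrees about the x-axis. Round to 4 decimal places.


x' = 20
y' = 18*cos(330) - -18*sin(330) = 6.5885
z' = 18*sin(330) + -18*cos(330) = -24.5885

(20, 6.5885, -24.5885)


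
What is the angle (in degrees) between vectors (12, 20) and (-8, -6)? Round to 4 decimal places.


dot = 12*-8 + 20*-6 = -216
|u| = 23.3238, |v| = 10
cos(angle) = -0.9261
angle = 157.8337 degrees

157.8337 degrees


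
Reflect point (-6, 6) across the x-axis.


Reflection across x-axis: (x, y) -> (x, -y)
(-6, 6) -> (-6, -6)

(-6, -6)


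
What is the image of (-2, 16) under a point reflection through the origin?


Reflection through origin: (x, y) -> (-x, -y)
(-2, 16) -> (2, -16)

(2, -16)


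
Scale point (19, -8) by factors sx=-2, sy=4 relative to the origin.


Scaling: (x*sx, y*sy) = (19*-2, -8*4) = (-38, -32)

(-38, -32)


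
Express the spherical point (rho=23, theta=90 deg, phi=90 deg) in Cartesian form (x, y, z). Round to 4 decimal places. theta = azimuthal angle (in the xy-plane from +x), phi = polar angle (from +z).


x = 23 * sin(90) * cos(90) = 0
y = 23 * sin(90) * sin(90) = 23
z = 23 * cos(90) = 0

(0, 23, 0)


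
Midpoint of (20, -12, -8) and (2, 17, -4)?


Midpoint = ((20+2)/2, (-12+17)/2, (-8+-4)/2) = (11, 2.5, -6)

(11, 2.5, -6)


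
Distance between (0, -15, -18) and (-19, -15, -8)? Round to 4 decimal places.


d = sqrt((-19-0)^2 + (-15--15)^2 + (-8--18)^2) = 21.4709

21.4709


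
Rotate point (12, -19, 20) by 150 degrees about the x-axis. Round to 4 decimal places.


x' = 12
y' = -19*cos(150) - 20*sin(150) = 6.4545
z' = -19*sin(150) + 20*cos(150) = -26.8205

(12, 6.4545, -26.8205)


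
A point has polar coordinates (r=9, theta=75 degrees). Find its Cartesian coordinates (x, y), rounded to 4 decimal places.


x = 9 * cos(75) = 2.3294
y = 9 * sin(75) = 8.6933

(2.3294, 8.6933)


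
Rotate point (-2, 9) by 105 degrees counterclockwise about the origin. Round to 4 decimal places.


x' = -2*cos(105) - 9*sin(105) = -8.1757
y' = -2*sin(105) + 9*cos(105) = -4.2612

(-8.1757, -4.2612)


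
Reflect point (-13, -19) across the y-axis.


Reflection across y-axis: (x, y) -> (-x, y)
(-13, -19) -> (13, -19)

(13, -19)


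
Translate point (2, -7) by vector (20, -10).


Translation: (x+dx, y+dy) = (2+20, -7+-10) = (22, -17)

(22, -17)


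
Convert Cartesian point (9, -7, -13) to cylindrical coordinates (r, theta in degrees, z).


r = sqrt(9^2 + (-7)^2) = 11.4018
theta = atan2(-7, 9) = 322.125 deg
z = -13

r = 11.4018, theta = 322.125 deg, z = -13


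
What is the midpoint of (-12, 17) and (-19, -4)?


Midpoint = ((-12+-19)/2, (17+-4)/2) = (-15.5, 6.5)

(-15.5, 6.5)


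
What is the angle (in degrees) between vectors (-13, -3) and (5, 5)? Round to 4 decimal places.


dot = -13*5 + -3*5 = -80
|u| = 13.3417, |v| = 7.0711
cos(angle) = -0.848
angle = 147.9946 degrees

147.9946 degrees


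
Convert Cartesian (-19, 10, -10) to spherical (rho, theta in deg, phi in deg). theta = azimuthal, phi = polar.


rho = sqrt((-19)^2 + 10^2 + (-10)^2) = 23.6854
theta = atan2(10, -19) = 152.2415 deg
phi = acos(-10/23.6854) = 114.9736 deg

rho = 23.6854, theta = 152.2415 deg, phi = 114.9736 deg


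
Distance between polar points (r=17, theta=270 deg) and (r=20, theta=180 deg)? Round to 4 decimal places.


d = sqrt(r1^2 + r2^2 - 2*r1*r2*cos(t2-t1))
d = sqrt(17^2 + 20^2 - 2*17*20*cos(180-270)) = 26.2488

26.2488


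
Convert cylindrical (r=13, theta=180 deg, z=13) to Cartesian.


x = 13 * cos(180) = -13
y = 13 * sin(180) = 0
z = 13

(-13, 0, 13)


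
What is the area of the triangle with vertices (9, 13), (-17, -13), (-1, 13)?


Area = |x1(y2-y3) + x2(y3-y1) + x3(y1-y2)| / 2
= |9*(-13-13) + -17*(13-13) + -1*(13--13)| / 2
= 130

130


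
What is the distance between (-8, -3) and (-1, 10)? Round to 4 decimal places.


d = sqrt((-1--8)^2 + (10--3)^2) = 14.7648

14.7648


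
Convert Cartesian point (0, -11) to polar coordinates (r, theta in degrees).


r = sqrt(0^2 + (-11)^2) = 11
theta = atan2(-11, 0) = 270 degrees

r = 11, theta = 270 degrees


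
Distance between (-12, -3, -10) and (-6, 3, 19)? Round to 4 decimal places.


d = sqrt((-6--12)^2 + (3--3)^2 + (19--10)^2) = 30.2159

30.2159


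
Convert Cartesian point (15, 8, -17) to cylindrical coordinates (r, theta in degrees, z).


r = sqrt(15^2 + 8^2) = 17
theta = atan2(8, 15) = 28.0725 deg
z = -17

r = 17, theta = 28.0725 deg, z = -17


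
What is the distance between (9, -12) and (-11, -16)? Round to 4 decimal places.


d = sqrt((-11-9)^2 + (-16--12)^2) = 20.3961

20.3961


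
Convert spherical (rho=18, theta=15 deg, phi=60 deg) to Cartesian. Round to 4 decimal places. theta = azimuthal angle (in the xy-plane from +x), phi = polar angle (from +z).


x = 18 * sin(60) * cos(15) = 15.0573
y = 18 * sin(60) * sin(15) = 4.0346
z = 18 * cos(60) = 9

(15.0573, 4.0346, 9)


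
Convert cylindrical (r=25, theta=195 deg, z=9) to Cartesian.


x = 25 * cos(195) = -24.1481
y = 25 * sin(195) = -6.4705
z = 9

(-24.1481, -6.4705, 9)


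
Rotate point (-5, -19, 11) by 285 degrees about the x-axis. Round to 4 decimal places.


x' = -5
y' = -19*cos(285) - 11*sin(285) = 5.7076
z' = -19*sin(285) + 11*cos(285) = 21.1996

(-5, 5.7076, 21.1996)


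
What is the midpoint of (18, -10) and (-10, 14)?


Midpoint = ((18+-10)/2, (-10+14)/2) = (4, 2)

(4, 2)


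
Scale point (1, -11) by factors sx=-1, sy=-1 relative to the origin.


Scaling: (x*sx, y*sy) = (1*-1, -11*-1) = (-1, 11)

(-1, 11)


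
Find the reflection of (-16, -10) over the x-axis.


Reflection across x-axis: (x, y) -> (x, -y)
(-16, -10) -> (-16, 10)

(-16, 10)


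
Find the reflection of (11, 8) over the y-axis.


Reflection across y-axis: (x, y) -> (-x, y)
(11, 8) -> (-11, 8)

(-11, 8)


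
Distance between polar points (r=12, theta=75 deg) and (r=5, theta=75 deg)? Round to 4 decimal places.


d = sqrt(r1^2 + r2^2 - 2*r1*r2*cos(t2-t1))
d = sqrt(12^2 + 5^2 - 2*12*5*cos(75-75)) = 7

7


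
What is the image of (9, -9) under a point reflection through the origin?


Reflection through origin: (x, y) -> (-x, -y)
(9, -9) -> (-9, 9)

(-9, 9)


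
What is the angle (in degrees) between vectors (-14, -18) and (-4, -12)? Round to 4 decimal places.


dot = -14*-4 + -18*-12 = 272
|u| = 22.8035, |v| = 12.6491
cos(angle) = 0.943
angle = 19.44 degrees

19.44 degrees


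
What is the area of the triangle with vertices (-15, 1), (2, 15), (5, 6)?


Area = |x1(y2-y3) + x2(y3-y1) + x3(y1-y2)| / 2
= |-15*(15-6) + 2*(6-1) + 5*(1-15)| / 2
= 97.5

97.5


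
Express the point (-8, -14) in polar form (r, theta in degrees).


r = sqrt((-8)^2 + (-14)^2) = 16.1245
theta = atan2(-14, -8) = 240.2551 degrees

r = 16.1245, theta = 240.2551 degrees


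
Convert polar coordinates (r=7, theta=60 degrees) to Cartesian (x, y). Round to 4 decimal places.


x = 7 * cos(60) = 3.5
y = 7 * sin(60) = 6.0622

(3.5, 6.0622)


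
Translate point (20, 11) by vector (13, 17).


Translation: (x+dx, y+dy) = (20+13, 11+17) = (33, 28)

(33, 28)


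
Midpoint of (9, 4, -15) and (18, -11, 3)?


Midpoint = ((9+18)/2, (4+-11)/2, (-15+3)/2) = (13.5, -3.5, -6)

(13.5, -3.5, -6)


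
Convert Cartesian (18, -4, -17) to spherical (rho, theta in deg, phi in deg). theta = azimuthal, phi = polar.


rho = sqrt(18^2 + (-4)^2 + (-17)^2) = 25.0799
theta = atan2(-4, 18) = 347.4712 deg
phi = acos(-17/25.0799) = 132.6746 deg

rho = 25.0799, theta = 347.4712 deg, phi = 132.6746 deg


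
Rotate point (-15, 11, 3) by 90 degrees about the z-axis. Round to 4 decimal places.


x' = -15*cos(90) - 11*sin(90) = -11
y' = -15*sin(90) + 11*cos(90) = -15
z' = 3

(-11, -15, 3)


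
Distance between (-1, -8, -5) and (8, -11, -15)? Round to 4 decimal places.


d = sqrt((8--1)^2 + (-11--8)^2 + (-15--5)^2) = 13.784

13.784


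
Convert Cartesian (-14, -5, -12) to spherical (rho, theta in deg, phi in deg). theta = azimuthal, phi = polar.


rho = sqrt((-14)^2 + (-5)^2 + (-12)^2) = 19.105
theta = atan2(-5, -14) = 199.6538 deg
phi = acos(-12/19.105) = 128.9107 deg

rho = 19.105, theta = 199.6538 deg, phi = 128.9107 deg


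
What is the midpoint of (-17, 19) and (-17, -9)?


Midpoint = ((-17+-17)/2, (19+-9)/2) = (-17, 5)

(-17, 5)


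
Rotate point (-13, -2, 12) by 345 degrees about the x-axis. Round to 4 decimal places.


x' = -13
y' = -2*cos(345) - 12*sin(345) = 1.174
z' = -2*sin(345) + 12*cos(345) = 12.1087

(-13, 1.174, 12.1087)


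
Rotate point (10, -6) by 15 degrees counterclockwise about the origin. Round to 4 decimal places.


x' = 10*cos(15) - -6*sin(15) = 11.2122
y' = 10*sin(15) + -6*cos(15) = -3.2074

(11.2122, -3.2074)


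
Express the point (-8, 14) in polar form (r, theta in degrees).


r = sqrt((-8)^2 + 14^2) = 16.1245
theta = atan2(14, -8) = 119.7449 degrees

r = 16.1245, theta = 119.7449 degrees


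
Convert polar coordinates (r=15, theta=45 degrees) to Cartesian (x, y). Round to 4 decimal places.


x = 15 * cos(45) = 10.6066
y = 15 * sin(45) = 10.6066

(10.6066, 10.6066)


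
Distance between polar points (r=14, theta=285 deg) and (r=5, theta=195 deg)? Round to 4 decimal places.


d = sqrt(r1^2 + r2^2 - 2*r1*r2*cos(t2-t1))
d = sqrt(14^2 + 5^2 - 2*14*5*cos(195-285)) = 14.8661

14.8661


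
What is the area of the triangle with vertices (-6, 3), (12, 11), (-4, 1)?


Area = |x1(y2-y3) + x2(y3-y1) + x3(y1-y2)| / 2
= |-6*(11-1) + 12*(1-3) + -4*(3-11)| / 2
= 26

26


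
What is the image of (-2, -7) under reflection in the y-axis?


Reflection across y-axis: (x, y) -> (-x, y)
(-2, -7) -> (2, -7)

(2, -7)


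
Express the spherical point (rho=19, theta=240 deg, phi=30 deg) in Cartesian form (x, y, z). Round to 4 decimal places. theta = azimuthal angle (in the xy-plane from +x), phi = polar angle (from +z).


x = 19 * sin(30) * cos(240) = -4.75
y = 19 * sin(30) * sin(240) = -8.2272
z = 19 * cos(30) = 16.4545

(-4.75, -8.2272, 16.4545)


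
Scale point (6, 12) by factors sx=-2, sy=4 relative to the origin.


Scaling: (x*sx, y*sy) = (6*-2, 12*4) = (-12, 48)

(-12, 48)


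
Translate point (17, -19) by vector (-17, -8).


Translation: (x+dx, y+dy) = (17+-17, -19+-8) = (0, -27)

(0, -27)


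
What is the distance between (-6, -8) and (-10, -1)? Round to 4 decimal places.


d = sqrt((-10--6)^2 + (-1--8)^2) = 8.0623

8.0623


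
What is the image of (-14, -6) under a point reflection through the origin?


Reflection through origin: (x, y) -> (-x, -y)
(-14, -6) -> (14, 6)

(14, 6)


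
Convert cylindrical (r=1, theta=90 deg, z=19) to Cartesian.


x = 1 * cos(90) = 0
y = 1 * sin(90) = 1
z = 19

(0, 1, 19)


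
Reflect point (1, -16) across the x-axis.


Reflection across x-axis: (x, y) -> (x, -y)
(1, -16) -> (1, 16)

(1, 16)


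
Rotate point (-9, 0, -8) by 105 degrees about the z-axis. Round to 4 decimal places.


x' = -9*cos(105) - 0*sin(105) = 2.3294
y' = -9*sin(105) + 0*cos(105) = -8.6933
z' = -8

(2.3294, -8.6933, -8)


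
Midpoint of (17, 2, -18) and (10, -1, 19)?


Midpoint = ((17+10)/2, (2+-1)/2, (-18+19)/2) = (13.5, 0.5, 0.5)

(13.5, 0.5, 0.5)


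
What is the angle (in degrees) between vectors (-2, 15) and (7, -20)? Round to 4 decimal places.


dot = -2*7 + 15*-20 = -314
|u| = 15.1327, |v| = 21.1896
cos(angle) = -0.9792
angle = 168.3046 degrees

168.3046 degrees


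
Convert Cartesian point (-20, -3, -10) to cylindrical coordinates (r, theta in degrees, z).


r = sqrt((-20)^2 + (-3)^2) = 20.2237
theta = atan2(-3, -20) = 188.5308 deg
z = -10

r = 20.2237, theta = 188.5308 deg, z = -10


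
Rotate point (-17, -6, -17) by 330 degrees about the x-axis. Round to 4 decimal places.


x' = -17
y' = -6*cos(330) - -17*sin(330) = -13.6962
z' = -6*sin(330) + -17*cos(330) = -11.7224

(-17, -13.6962, -11.7224)


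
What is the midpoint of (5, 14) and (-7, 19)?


Midpoint = ((5+-7)/2, (14+19)/2) = (-1, 16.5)

(-1, 16.5)


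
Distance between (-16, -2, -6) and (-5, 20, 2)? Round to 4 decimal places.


d = sqrt((-5--16)^2 + (20--2)^2 + (2--6)^2) = 25.865

25.865


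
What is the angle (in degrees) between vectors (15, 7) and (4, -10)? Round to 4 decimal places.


dot = 15*4 + 7*-10 = -10
|u| = 16.5529, |v| = 10.7703
cos(angle) = -0.0561
angle = 93.2155 degrees

93.2155 degrees


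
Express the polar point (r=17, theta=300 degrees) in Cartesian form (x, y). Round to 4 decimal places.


x = 17 * cos(300) = 8.5
y = 17 * sin(300) = -14.7224

(8.5, -14.7224)


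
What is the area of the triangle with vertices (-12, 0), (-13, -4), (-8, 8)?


Area = |x1(y2-y3) + x2(y3-y1) + x3(y1-y2)| / 2
= |-12*(-4-8) + -13*(8-0) + -8*(0--4)| / 2
= 4

4


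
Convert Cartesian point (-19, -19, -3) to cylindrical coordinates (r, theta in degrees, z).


r = sqrt((-19)^2 + (-19)^2) = 26.8701
theta = atan2(-19, -19) = 225 deg
z = -3

r = 26.8701, theta = 225 deg, z = -3


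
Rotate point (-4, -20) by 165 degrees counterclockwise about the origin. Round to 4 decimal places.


x' = -4*cos(165) - -20*sin(165) = 9.0401
y' = -4*sin(165) + -20*cos(165) = 18.2832

(9.0401, 18.2832)


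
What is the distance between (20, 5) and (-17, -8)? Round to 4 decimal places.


d = sqrt((-17-20)^2 + (-8-5)^2) = 39.2173

39.2173


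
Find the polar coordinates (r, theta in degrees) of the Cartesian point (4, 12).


r = sqrt(4^2 + 12^2) = 12.6491
theta = atan2(12, 4) = 71.5651 degrees

r = 12.6491, theta = 71.5651 degrees


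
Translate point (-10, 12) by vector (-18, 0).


Translation: (x+dx, y+dy) = (-10+-18, 12+0) = (-28, 12)

(-28, 12)


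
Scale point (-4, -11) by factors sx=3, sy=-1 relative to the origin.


Scaling: (x*sx, y*sy) = (-4*3, -11*-1) = (-12, 11)

(-12, 11)


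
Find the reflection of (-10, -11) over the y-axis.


Reflection across y-axis: (x, y) -> (-x, y)
(-10, -11) -> (10, -11)

(10, -11)


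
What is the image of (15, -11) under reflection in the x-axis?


Reflection across x-axis: (x, y) -> (x, -y)
(15, -11) -> (15, 11)

(15, 11)


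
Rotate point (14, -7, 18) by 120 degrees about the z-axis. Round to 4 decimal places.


x' = 14*cos(120) - -7*sin(120) = -0.9378
y' = 14*sin(120) + -7*cos(120) = 15.6244
z' = 18

(-0.9378, 15.6244, 18)


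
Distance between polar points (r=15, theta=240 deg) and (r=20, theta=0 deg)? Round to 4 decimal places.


d = sqrt(r1^2 + r2^2 - 2*r1*r2*cos(t2-t1))
d = sqrt(15^2 + 20^2 - 2*15*20*cos(0-240)) = 30.4138

30.4138


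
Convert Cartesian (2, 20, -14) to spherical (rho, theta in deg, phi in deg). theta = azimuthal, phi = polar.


rho = sqrt(2^2 + 20^2 + (-14)^2) = 24.4949
theta = atan2(20, 2) = 84.2894 deg
phi = acos(-14/24.4949) = 124.8582 deg

rho = 24.4949, theta = 84.2894 deg, phi = 124.8582 deg


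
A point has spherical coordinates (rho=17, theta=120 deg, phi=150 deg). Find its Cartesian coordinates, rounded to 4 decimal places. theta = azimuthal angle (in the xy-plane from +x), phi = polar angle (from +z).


x = 17 * sin(150) * cos(120) = -4.25
y = 17 * sin(150) * sin(120) = 7.3612
z = 17 * cos(150) = -14.7224

(-4.25, 7.3612, -14.7224)


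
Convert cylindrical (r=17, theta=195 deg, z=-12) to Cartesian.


x = 17 * cos(195) = -16.4207
y = 17 * sin(195) = -4.3999
z = -12

(-16.4207, -4.3999, -12)


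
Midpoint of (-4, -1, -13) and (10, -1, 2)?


Midpoint = ((-4+10)/2, (-1+-1)/2, (-13+2)/2) = (3, -1, -5.5)

(3, -1, -5.5)


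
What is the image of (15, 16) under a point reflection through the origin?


Reflection through origin: (x, y) -> (-x, -y)
(15, 16) -> (-15, -16)

(-15, -16)


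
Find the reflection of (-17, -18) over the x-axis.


Reflection across x-axis: (x, y) -> (x, -y)
(-17, -18) -> (-17, 18)

(-17, 18)


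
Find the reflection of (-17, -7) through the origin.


Reflection through origin: (x, y) -> (-x, -y)
(-17, -7) -> (17, 7)

(17, 7)


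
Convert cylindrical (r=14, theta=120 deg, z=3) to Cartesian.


x = 14 * cos(120) = -7
y = 14 * sin(120) = 12.1244
z = 3

(-7, 12.1244, 3)


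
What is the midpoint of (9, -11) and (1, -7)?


Midpoint = ((9+1)/2, (-11+-7)/2) = (5, -9)

(5, -9)


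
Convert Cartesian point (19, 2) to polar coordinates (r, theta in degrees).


r = sqrt(19^2 + 2^2) = 19.105
theta = atan2(2, 19) = 6.009 degrees

r = 19.105, theta = 6.009 degrees


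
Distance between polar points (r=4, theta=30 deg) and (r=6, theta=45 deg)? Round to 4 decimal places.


d = sqrt(r1^2 + r2^2 - 2*r1*r2*cos(t2-t1))
d = sqrt(4^2 + 6^2 - 2*4*6*cos(45-30)) = 2.3739

2.3739


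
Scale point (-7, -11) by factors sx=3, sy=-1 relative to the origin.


Scaling: (x*sx, y*sy) = (-7*3, -11*-1) = (-21, 11)

(-21, 11)


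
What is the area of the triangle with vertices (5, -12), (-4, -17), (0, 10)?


Area = |x1(y2-y3) + x2(y3-y1) + x3(y1-y2)| / 2
= |5*(-17-10) + -4*(10--12) + 0*(-12--17)| / 2
= 111.5

111.5


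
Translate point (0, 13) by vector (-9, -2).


Translation: (x+dx, y+dy) = (0+-9, 13+-2) = (-9, 11)

(-9, 11)


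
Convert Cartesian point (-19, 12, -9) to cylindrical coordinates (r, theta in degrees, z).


r = sqrt((-19)^2 + 12^2) = 22.4722
theta = atan2(12, -19) = 147.7244 deg
z = -9

r = 22.4722, theta = 147.7244 deg, z = -9


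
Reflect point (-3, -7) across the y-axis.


Reflection across y-axis: (x, y) -> (-x, y)
(-3, -7) -> (3, -7)

(3, -7)


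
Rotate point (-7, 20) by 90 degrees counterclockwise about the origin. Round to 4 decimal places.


x' = -7*cos(90) - 20*sin(90) = -20
y' = -7*sin(90) + 20*cos(90) = -7

(-20, -7)


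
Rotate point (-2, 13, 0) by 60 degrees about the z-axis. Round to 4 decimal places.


x' = -2*cos(60) - 13*sin(60) = -12.2583
y' = -2*sin(60) + 13*cos(60) = 4.7679
z' = 0

(-12.2583, 4.7679, 0)


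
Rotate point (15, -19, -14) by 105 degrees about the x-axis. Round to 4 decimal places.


x' = 15
y' = -19*cos(105) - -14*sin(105) = 18.4405
z' = -19*sin(105) + -14*cos(105) = -14.7291

(15, 18.4405, -14.7291)
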